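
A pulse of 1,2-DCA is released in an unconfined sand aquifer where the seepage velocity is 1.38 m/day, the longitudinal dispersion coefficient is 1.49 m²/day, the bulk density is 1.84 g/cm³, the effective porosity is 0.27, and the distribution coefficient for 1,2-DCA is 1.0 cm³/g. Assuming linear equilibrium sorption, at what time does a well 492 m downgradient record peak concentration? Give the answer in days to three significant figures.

2780 days

Retardation factor R = 1 + ρ_b·K_d/n = 1 + 1.84 × 1.0/0.27 = 7.815.
Sorption retards both mechanisms: v_R = v/R = 0.1766 m/day, D_R = D/R = 0.1907 m²/day.
Peak time from v_R²t² + 2D_R t − x² = 0: t = (√(D_R² + v_R²x²) − D_R)/v_R².
√(D_R² + v_R²x²) = √(0.1907² + 0.1766² × 492²) = 86.89; v_R² = 0.03119.
t = (86.89 − 0.1907)/0.03119 = 2780 days.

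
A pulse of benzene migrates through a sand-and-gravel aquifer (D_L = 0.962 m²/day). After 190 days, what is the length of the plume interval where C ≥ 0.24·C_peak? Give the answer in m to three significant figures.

64.6 m

The plume is Gaussian with σ = √(2Dt) = √(2 × 0.962 × 190) = 19.12 m.
C/C_peak = exp(−Δx²/(2σ²)) = 0.24 ⇒ Δx = σ·√(−2 ln 0.24) = 19.12 × 1.689 = 32.29 m.
Width = 2Δx = 64.6 m.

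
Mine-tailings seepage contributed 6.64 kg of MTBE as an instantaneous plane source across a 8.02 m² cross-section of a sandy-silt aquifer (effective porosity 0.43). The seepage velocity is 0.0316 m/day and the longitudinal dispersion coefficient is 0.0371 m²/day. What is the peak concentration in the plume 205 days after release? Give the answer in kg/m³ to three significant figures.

The peak of an instantaneous 1D plume sits at x = vt; there the Gaussian factor is 1 and C_max = M/(n_e·A·√(4πDt)), where n_e·A is the pore area the mass is dissolved in.
√(4πDt) = √(4π × 0.0371 × 205) = 9.776 m, so C_max = 6.64/(0.43 × 8.02 × 9.776) = 0.197 kg/m³.

0.197 kg/m³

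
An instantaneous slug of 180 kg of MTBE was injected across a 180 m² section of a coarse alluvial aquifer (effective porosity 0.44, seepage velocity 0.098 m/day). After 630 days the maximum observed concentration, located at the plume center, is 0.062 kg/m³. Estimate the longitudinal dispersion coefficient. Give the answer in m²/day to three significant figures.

0.170 m²/day

At the plume center C_max = M/(n_e·A·√(4πDt)), so D = M²/(4πt·(n_e·A·C_max)²).
n_e·A·C_max = 0.44 × 180 × 0.062 = 4.910 kg/m.
D = 180²/(4π × 630 × 4.910²) = 0.170 m²/day.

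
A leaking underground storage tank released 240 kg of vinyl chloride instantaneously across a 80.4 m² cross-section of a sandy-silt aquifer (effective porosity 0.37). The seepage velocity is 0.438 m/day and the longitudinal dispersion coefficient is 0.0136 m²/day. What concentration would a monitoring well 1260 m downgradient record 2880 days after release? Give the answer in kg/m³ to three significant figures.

For an instantaneous plane source, C(x,t) = M/(n_e·A·√(4πDt)) · exp(−(x−vt)²/(4Dt)), with n_e·A the pore (flow) area.
Plume center vt = 0.438 × 2880 = 1261.44 m, so the well at 1260 m is 1.44 m upgradient of the peak.
√(4πDt) = 22.19 m, giving peak height M/(n_e·A·√(4πDt)) = 240/(0.37 × 80.4 × 22.19) = 0.3636 kg/m³.
(x−vt)²/(4Dt) = (-1.44)²/(4 × 0.0136 × 2880) = 0.01324; exp(−0.01324) = 0.9868.
C = 0.3636 × 0.9868 = 0.359 kg/m³.

0.359 kg/m³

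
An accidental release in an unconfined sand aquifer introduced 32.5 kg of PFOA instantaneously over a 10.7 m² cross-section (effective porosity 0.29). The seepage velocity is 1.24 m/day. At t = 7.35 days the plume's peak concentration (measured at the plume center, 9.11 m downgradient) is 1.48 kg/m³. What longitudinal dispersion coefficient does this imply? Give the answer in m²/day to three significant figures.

0.542 m²/day

At the plume center C_max = M/(n_e·A·√(4πDt)), so D = M²/(4πt·(n_e·A·C_max)²).
n_e·A·C_max = 0.29 × 10.7 × 1.48 = 4.592 kg/m.
D = 32.5²/(4π × 7.35 × 4.592²) = 0.542 m²/day.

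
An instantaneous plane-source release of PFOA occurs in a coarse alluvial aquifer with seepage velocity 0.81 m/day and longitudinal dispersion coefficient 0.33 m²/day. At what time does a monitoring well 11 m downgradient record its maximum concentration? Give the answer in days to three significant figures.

13.1 days

For the 1D instantaneous-source solution, setting ∂C/∂t = 0 at fixed x gives v²t² + 2Dt − x² = 0, so t = (√(D² + v²x²) − D)/v².
√(D² + v²x²) = √(0.33² + 0.81² × 11²) = 8.916; v² = 0.6561.
t = (8.916 − 0.33)/0.6561 = 13.1 days (vs. the pure-advection estimate x/v = 13.6 d).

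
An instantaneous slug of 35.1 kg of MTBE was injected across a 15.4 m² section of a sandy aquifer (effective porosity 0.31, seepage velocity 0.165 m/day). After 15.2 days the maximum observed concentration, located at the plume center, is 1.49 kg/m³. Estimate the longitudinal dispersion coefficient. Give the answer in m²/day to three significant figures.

0.127 m²/day

At the plume center C_max = M/(n_e·A·√(4πDt)), so D = M²/(4πt·(n_e·A·C_max)²).
n_e·A·C_max = 0.31 × 15.4 × 1.49 = 7.113 kg/m.
D = 35.1²/(4π × 15.2 × 7.113²) = 0.127 m²/day.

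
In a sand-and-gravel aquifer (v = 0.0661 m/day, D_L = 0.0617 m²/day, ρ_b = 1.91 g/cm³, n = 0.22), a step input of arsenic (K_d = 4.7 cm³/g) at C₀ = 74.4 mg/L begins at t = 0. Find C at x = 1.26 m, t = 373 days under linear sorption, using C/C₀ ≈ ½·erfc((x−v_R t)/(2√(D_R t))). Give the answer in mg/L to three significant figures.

19.5 mg/L

Retardation factor R = 1 + ρ_b·K_d/n = 1 + 1.91 × 4.7/0.22 = 41.80.
Sorption retards both mechanisms: v_R = v/R = 0.001581 m/day, D_R = D/R = 0.001476 m²/day.
v_R·t = 0.001581 × 373 = 0.589713 m; 2√(D_R t) = 1.484 m; argument = (1.26 − 0.589713)/1.484 = 0.4517.
C = C₀ × ½·erfc(0.4517) = 74.4 × 0.2615 = 19.5 mg/L.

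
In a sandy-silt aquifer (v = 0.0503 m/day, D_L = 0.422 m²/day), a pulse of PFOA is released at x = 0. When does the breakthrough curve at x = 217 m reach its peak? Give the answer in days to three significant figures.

4150 days

For the 1D instantaneous-source solution, setting ∂C/∂t = 0 at fixed x gives v²t² + 2Dt − x² = 0, so t = (√(D² + v²x²) − D)/v².
√(D² + v²x²) = √(0.422² + 0.0503² × 217²) = 10.92; v² = 0.00253009.
t = (10.92 − 0.422)/0.00253009 = 4150 days (vs. the pure-advection estimate x/v = 4310 d).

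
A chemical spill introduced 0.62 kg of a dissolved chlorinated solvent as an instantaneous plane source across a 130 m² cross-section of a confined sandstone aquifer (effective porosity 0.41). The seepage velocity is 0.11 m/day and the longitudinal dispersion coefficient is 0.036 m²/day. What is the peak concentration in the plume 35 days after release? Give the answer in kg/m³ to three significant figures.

0.00292 kg/m³

The peak of an instantaneous 1D plume sits at x = vt; there the Gaussian factor is 1 and C_max = M/(n_e·A·√(4πDt)), where n_e·A is the pore area the mass is dissolved in.
√(4πDt) = √(4π × 0.036 × 35) = 3.979 m, so C_max = 0.62/(0.41 × 130 × 3.979) = 0.00292 kg/m³.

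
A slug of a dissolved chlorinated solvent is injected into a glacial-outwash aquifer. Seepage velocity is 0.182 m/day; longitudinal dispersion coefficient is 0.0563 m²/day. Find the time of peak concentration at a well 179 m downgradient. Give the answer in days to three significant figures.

For the 1D instantaneous-source solution, setting ∂C/∂t = 0 at fixed x gives v²t² + 2Dt − x² = 0, so t = (√(D² + v²x²) − D)/v².
√(D² + v²x²) = √(0.0563² + 0.182² × 179²) = 32.58; v² = 0.033124.
t = (32.58 − 0.0563)/0.033124 = 982 days (vs. the pure-advection estimate x/v = 984 d).

982 days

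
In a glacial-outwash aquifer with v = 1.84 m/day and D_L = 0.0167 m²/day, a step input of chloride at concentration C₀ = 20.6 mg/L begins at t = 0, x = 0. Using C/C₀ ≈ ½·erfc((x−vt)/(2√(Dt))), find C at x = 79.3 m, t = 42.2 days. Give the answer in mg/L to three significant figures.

1.69 mg/L

For a continuous step input, C/C₀ ≈ ½·erfc((x−vt)/(2√(Dt))).
vt = 1.84 × 42.2 = 77.648 m and 2√(Dt) = 2√(0.0167 × 42.2) = 1.679 m.
Argument (x−vt)/(2√(Dt)) = (79.3 − 77.648)/1.679 = 0.9839; ½·erfc(0.9839) = 0.08205.
C = 20.6 × 0.08205 = 1.69 mg/L.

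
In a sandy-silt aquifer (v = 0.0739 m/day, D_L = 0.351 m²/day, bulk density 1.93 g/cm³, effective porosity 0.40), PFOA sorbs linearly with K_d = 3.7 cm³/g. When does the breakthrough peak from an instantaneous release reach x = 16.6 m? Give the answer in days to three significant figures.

3190 days

Retardation factor R = 1 + ρ_b·K_d/n = 1 + 1.93 × 3.7/0.40 = 18.85.
Sorption retards both mechanisms: v_R = v/R = 0.003920 m/day, D_R = D/R = 0.01862 m²/day.
Peak time from v_R²t² + 2D_R t − x² = 0: t = (√(D_R² + v_R²x²) − D_R)/v_R².
√(D_R² + v_R²x²) = √(0.01862² + 0.003920² × 16.6²) = 0.06768; v_R² = 1.537e-05.
t = (0.06768 − 0.01862)/1.537e-05 = 3190 days.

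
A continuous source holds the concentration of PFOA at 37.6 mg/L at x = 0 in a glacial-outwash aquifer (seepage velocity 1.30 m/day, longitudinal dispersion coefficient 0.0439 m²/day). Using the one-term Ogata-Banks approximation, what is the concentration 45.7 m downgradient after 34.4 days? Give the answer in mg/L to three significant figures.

10.8 mg/L

For a continuous step input, C/C₀ ≈ ½·erfc((x−vt)/(2√(Dt))).
vt = 1.30 × 34.4 = 44.72 m and 2√(Dt) = 2√(0.0439 × 34.4) = 2.458 m.
Argument (x−vt)/(2√(Dt)) = (45.7 − 44.72)/2.458 = 0.3987; ½·erfc(0.3987) = 0.2864.
C = 37.6 × 0.2864 = 10.8 mg/L.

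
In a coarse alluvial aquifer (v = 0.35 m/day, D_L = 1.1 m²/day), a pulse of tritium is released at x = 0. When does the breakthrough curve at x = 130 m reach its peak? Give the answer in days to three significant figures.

363 days

For the 1D instantaneous-source solution, setting ∂C/∂t = 0 at fixed x gives v²t² + 2Dt − x² = 0, so t = (√(D² + v²x²) − D)/v².
√(D² + v²x²) = √(1.1² + 0.35² × 130²) = 45.51; v² = 0.1225.
t = (45.51 − 1.1)/0.1225 = 363 days (vs. the pure-advection estimate x/v = 371 d).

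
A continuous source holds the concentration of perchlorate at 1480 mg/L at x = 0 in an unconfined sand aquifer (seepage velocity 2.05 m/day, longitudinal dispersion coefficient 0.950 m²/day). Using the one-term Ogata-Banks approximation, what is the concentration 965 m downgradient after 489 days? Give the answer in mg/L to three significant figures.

For a continuous step input, C/C₀ ≈ ½·erfc((x−vt)/(2√(Dt))).
vt = 2.05 × 489 = 1002.45 m and 2√(Dt) = 2√(0.950 × 489) = 43.11 m.
Argument (x−vt)/(2√(Dt)) = (965 − 1002.45)/43.11 = -0.8687; ½·erfc(-0.8687) = 0.8904.
C = 1480 × 0.8904 = 1320 mg/L.

1320 mg/L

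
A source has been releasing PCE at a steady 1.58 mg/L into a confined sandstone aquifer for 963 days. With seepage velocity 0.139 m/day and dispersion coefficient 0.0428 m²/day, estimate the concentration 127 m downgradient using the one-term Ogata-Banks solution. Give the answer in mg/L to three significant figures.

For a continuous step input, C/C₀ ≈ ½·erfc((x−vt)/(2√(Dt))).
vt = 0.139 × 963 = 133.857 m and 2√(Dt) = 2√(0.0428 × 963) = 12.84 m.
Argument (x−vt)/(2√(Dt)) = (127 − 133.857)/12.84 = -0.5340; ½·erfc(-0.5340) = 0.7749.
C = 1.58 × 0.7749 = 1.22 mg/L.

1.22 mg/L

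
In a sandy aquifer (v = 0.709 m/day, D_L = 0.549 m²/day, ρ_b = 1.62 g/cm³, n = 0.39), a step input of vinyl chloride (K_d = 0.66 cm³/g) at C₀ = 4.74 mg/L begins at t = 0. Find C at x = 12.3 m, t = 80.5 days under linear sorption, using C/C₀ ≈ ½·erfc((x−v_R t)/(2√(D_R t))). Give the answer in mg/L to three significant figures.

Retardation factor R = 1 + ρ_b·K_d/n = 1 + 1.62 × 0.66/0.39 = 3.742.
Sorption retards both mechanisms: v_R = v/R = 0.1895 m/day, D_R = D/R = 0.1467 m²/day.
v_R·t = 0.1895 × 80.5 = 15.25475 m; 2√(D_R t) = 6.873 m; argument = (12.3 − 15.25475)/6.873 = -0.4299.
C = C₀ × ½·erfc(-0.4299) = 4.74 × 0.7284 = 3.45 mg/L.

3.45 mg/L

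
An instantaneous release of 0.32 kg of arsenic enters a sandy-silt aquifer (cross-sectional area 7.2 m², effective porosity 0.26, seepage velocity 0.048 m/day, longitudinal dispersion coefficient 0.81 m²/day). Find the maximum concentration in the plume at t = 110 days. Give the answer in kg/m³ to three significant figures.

The peak of an instantaneous 1D plume sits at x = vt; there the Gaussian factor is 1 and C_max = M/(n_e·A·√(4πDt)), where n_e·A is the pore area the mass is dissolved in.
√(4πDt) = √(4π × 0.81 × 110) = 33.46 m, so C_max = 0.32/(0.26 × 7.2 × 33.46) = 0.00511 kg/m³.

0.00511 kg/m³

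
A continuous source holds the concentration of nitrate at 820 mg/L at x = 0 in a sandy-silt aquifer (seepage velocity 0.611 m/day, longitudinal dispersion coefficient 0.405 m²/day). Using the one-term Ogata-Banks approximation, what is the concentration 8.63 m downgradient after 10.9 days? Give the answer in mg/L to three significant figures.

208 mg/L

For a continuous step input, C/C₀ ≈ ½·erfc((x−vt)/(2√(Dt))).
vt = 0.611 × 10.9 = 6.6599 m and 2√(Dt) = 2√(0.405 × 10.9) = 4.202 m.
Argument (x−vt)/(2√(Dt)) = (8.63 − 6.6599)/4.202 = 0.4688; ½·erfc(0.4688) = 0.2537.
C = 820 × 0.2537 = 208 mg/L.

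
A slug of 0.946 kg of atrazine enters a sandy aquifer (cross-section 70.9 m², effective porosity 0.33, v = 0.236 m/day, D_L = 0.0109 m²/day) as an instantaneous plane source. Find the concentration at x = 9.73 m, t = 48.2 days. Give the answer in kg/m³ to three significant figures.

0.00434 kg/m³

For an instantaneous plane source, C(x,t) = M/(n_e·A·√(4πDt)) · exp(−(x−vt)²/(4Dt)), with n_e·A the pore (flow) area.
Plume center vt = 0.236 × 48.2 = 11.3752 m, so the well at 9.73 m is 1.6452 m upgradient of the peak.
√(4πDt) = 2.569 m, giving peak height M/(n_e·A·√(4πDt)) = 0.946/(0.33 × 70.9 × 2.569) = 0.01574 kg/m³.
(x−vt)²/(4Dt) = (-1.6452)²/(4 × 0.0109 × 48.2) = 1.288; exp(−1.288) = 0.2758.
C = 0.01574 × 0.2758 = 0.00434 kg/m³.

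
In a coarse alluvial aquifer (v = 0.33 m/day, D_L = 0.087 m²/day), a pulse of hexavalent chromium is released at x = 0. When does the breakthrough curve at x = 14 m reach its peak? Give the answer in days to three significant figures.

For the 1D instantaneous-source solution, setting ∂C/∂t = 0 at fixed x gives v²t² + 2Dt − x² = 0, so t = (√(D² + v²x²) − D)/v².
√(D² + v²x²) = √(0.087² + 0.33² × 14²) = 4.621; v² = 0.1089.
t = (4.621 − 0.087)/0.1089 = 41.6 days (vs. the pure-advection estimate x/v = 42.4 d).

41.6 days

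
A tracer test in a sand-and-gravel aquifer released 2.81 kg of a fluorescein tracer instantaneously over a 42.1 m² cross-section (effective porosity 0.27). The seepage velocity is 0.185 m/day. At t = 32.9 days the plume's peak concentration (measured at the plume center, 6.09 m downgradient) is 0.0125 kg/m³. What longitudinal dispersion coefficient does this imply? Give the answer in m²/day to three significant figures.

0.946 m²/day

At the plume center C_max = M/(n_e·A·√(4πDt)), so D = M²/(4πt·(n_e·A·C_max)²).
n_e·A·C_max = 0.27 × 42.1 × 0.0125 = 0.1421 kg/m.
D = 2.81²/(4π × 32.9 × 0.1421²) = 0.946 m²/day.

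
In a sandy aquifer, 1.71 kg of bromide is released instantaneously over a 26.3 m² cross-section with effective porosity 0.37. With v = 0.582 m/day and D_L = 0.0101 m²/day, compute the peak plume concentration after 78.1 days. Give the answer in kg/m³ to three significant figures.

The peak of an instantaneous 1D plume sits at x = vt; there the Gaussian factor is 1 and C_max = M/(n_e·A·√(4πDt)), where n_e·A is the pore area the mass is dissolved in.
√(4πDt) = √(4π × 0.0101 × 78.1) = 3.148 m, so C_max = 1.71/(0.37 × 26.3 × 3.148) = 0.0558 kg/m³.

0.0558 kg/m³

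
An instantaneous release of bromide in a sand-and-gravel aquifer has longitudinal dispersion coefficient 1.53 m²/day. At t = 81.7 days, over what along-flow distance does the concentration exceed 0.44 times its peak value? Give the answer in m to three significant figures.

40.5 m

The plume is Gaussian with σ = √(2Dt) = √(2 × 1.53 × 81.7) = 15.81 m.
C/C_peak = exp(−Δx²/(2σ²)) = 0.44 ⇒ Δx = σ·√(−2 ln 0.44) = 15.81 × 1.281 = 20.25 m.
Width = 2Δx = 40.5 m.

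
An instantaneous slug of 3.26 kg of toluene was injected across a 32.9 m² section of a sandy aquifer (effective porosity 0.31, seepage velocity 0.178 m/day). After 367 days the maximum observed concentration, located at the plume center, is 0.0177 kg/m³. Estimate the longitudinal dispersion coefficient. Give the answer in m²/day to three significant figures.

0.0707 m²/day

At the plume center C_max = M/(n_e·A·√(4πDt)), so D = M²/(4πt·(n_e·A·C_max)²).
n_e·A·C_max = 0.31 × 32.9 × 0.0177 = 0.1805 kg/m.
D = 3.26²/(4π × 367 × 0.1805²) = 0.0707 m²/day.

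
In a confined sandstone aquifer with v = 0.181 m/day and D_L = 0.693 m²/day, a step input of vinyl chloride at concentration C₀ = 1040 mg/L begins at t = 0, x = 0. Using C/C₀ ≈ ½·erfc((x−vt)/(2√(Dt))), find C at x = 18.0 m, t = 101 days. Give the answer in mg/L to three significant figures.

530 mg/L

For a continuous step input, C/C₀ ≈ ½·erfc((x−vt)/(2√(Dt))).
vt = 0.181 × 101 = 18.281 m and 2√(Dt) = 2√(0.693 × 101) = 16.73 m.
Argument (x−vt)/(2√(Dt)) = (18.0 − 18.281)/16.73 = -0.01680; ½·erfc(-0.01680) = 0.5095.
C = 1040 × 0.5095 = 530 mg/L.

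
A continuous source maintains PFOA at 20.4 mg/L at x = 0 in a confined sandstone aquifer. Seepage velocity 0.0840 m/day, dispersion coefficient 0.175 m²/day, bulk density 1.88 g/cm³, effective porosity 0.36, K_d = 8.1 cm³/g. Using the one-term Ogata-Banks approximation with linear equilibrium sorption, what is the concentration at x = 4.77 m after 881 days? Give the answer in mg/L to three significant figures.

Retardation factor R = 1 + ρ_b·K_d/n = 1 + 1.88 × 8.1/0.36 = 43.30.
Sorption retards both mechanisms: v_R = v/R = 0.001940 m/day, D_R = D/R = 0.004042 m²/day.
v_R·t = 0.001940 × 881 = 1.70914 m; 2√(D_R t) = 3.774 m; argument = (4.77 − 1.70914)/3.774 = 0.8110.
C = C₀ × ½·erfc(0.8110) = 20.4 × 0.1257 = 2.56 mg/L.

2.56 mg/L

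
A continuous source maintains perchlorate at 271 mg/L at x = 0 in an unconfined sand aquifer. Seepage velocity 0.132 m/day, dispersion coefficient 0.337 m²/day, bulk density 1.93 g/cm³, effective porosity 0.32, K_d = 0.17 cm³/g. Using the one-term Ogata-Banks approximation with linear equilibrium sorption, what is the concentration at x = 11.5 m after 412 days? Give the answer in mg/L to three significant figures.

Retardation factor R = 1 + ρ_b·K_d/n = 1 + 1.93 × 0.17/0.32 = 2.025.
Sorption retards both mechanisms: v_R = v/R = 0.06519 m/day, D_R = D/R = 0.1664 m²/day.
v_R·t = 0.06519 × 412 = 26.85828 m; 2√(D_R t) = 16.56 m; argument = (11.5 − 26.85828)/16.56 = -0.9274.
C = C₀ × ½·erfc(-0.9274) = 271 × 0.9052 = 245 mg/L.

245 mg/L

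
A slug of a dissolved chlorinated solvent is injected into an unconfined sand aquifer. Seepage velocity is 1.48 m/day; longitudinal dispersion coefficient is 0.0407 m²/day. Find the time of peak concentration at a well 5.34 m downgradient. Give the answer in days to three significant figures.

For the 1D instantaneous-source solution, setting ∂C/∂t = 0 at fixed x gives v²t² + 2Dt − x² = 0, so t = (√(D² + v²x²) − D)/v².
√(D² + v²x²) = √(0.0407² + 1.48² × 5.34²) = 7.903; v² = 2.1904.
t = (7.903 − 0.0407)/2.1904 = 3.59 days (vs. the pure-advection estimate x/v = 3.61 d).

3.59 days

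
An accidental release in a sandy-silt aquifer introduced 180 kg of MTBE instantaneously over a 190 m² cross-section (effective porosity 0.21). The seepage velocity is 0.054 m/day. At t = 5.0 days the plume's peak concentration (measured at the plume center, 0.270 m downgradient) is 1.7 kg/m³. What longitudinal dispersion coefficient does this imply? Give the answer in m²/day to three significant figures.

At the plume center C_max = M/(n_e·A·√(4πDt)), so D = M²/(4πt·(n_e·A·C_max)²).
n_e·A·C_max = 0.21 × 190 × 1.7 = 67.83 kg/m.
D = 180²/(4π × 5.0 × 67.83²) = 0.112 m²/day.

0.112 m²/day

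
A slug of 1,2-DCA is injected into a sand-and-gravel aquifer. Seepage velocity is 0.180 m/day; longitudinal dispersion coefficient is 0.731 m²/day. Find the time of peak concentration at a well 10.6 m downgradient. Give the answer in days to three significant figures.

For the 1D instantaneous-source solution, setting ∂C/∂t = 0 at fixed x gives v²t² + 2Dt − x² = 0, so t = (√(D² + v²x²) − D)/v².
√(D² + v²x²) = √(0.731² + 0.180² × 10.6²) = 2.043; v² = 0.0324.
t = (2.043 − 0.731)/0.0324 = 40.5 days (vs. the pure-advection estimate x/v = 58.9 d).

40.5 days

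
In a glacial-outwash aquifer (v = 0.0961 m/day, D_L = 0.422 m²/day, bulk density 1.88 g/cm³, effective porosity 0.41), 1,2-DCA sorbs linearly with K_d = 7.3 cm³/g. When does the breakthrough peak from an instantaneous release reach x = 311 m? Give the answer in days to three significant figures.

110000 days

Retardation factor R = 1 + ρ_b·K_d/n = 1 + 1.88 × 7.3/0.41 = 34.47.
Sorption retards both mechanisms: v_R = v/R = 0.002788 m/day, D_R = D/R = 0.01224 m²/day.
Peak time from v_R²t² + 2D_R t − x² = 0: t = (√(D_R² + v_R²x²) − D_R)/v_R².
√(D_R² + v_R²x²) = √(0.01224² + 0.002788² × 311²) = 0.8672; v_R² = 7.773e-06.
t = (0.8672 − 0.01224)/7.773e-06 = 110000 days.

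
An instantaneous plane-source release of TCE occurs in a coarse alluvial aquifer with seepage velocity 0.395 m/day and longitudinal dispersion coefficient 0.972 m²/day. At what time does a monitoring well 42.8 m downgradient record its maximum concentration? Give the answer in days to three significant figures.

For the 1D instantaneous-source solution, setting ∂C/∂t = 0 at fixed x gives v²t² + 2Dt − x² = 0, so t = (√(D² + v²x²) − D)/v².
√(D² + v²x²) = √(0.972² + 0.395² × 42.8²) = 16.93; v² = 0.156025.
t = (16.93 − 0.972)/0.156025 = 102 days (vs. the pure-advection estimate x/v = 108 d).

102 days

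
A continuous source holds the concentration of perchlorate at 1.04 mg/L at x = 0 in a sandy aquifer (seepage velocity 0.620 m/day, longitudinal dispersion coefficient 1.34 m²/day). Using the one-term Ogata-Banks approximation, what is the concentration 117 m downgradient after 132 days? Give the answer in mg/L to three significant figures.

0.0320 mg/L

For a continuous step input, C/C₀ ≈ ½·erfc((x−vt)/(2√(Dt))).
vt = 0.620 × 132 = 81.84 m and 2√(Dt) = 2√(1.34 × 132) = 26.60 m.
Argument (x−vt)/(2√(Dt)) = (117 − 81.84)/26.60 = 1.322; ½·erfc(1.322) = 0.03077.
C = 1.04 × 0.03077 = 0.0320 mg/L.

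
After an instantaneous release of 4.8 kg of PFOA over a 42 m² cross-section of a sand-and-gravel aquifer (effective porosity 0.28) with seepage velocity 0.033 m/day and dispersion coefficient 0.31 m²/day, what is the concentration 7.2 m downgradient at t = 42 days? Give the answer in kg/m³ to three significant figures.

0.0167 kg/m³

For an instantaneous plane source, C(x,t) = M/(n_e·A·√(4πDt)) · exp(−(x−vt)²/(4Dt)), with n_e·A the pore (flow) area.
Plume center vt = 0.033 × 42 = 1.386 m, so the well at 7.2 m is 5.814 m downgradient of the peak.
√(4πDt) = 12.79 m, giving peak height M/(n_e·A·√(4πDt)) = 4.8/(0.28 × 42 × 12.79) = 0.03191 kg/m³.
(x−vt)²/(4Dt) = (5.814)²/(4 × 0.31 × 42) = 0.6491; exp(−0.6491) = 0.5225.
C = 0.03191 × 0.5225 = 0.0167 kg/m³.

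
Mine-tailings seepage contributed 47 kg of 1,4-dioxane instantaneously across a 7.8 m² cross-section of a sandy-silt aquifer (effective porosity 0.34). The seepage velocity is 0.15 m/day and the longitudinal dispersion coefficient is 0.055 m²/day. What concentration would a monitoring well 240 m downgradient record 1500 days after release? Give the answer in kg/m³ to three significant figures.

0.278 kg/m³

For an instantaneous plane source, C(x,t) = M/(n_e·A·√(4πDt)) · exp(−(x−vt)²/(4Dt)), with n_e·A the pore (flow) area.
Plume center vt = 0.15 × 1500 = 225 m, so the well at 240 m is 15 m downgradient of the peak.
√(4πDt) = 32.20 m, giving peak height M/(n_e·A·√(4πDt)) = 47/(0.34 × 7.8 × 32.20) = 0.5504 kg/m³.
(x−vt)²/(4Dt) = (15)²/(4 × 0.055 × 1500) = 0.6818; exp(−0.6818) = 0.5057.
C = 0.5504 × 0.5057 = 0.278 kg/m³.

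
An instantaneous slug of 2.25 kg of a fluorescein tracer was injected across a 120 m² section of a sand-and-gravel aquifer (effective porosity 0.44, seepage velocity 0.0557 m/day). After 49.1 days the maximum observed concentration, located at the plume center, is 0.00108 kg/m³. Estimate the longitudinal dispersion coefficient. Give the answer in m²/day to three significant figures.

2.52 m²/day

At the plume center C_max = M/(n_e·A·√(4πDt)), so D = M²/(4πt·(n_e·A·C_max)²).
n_e·A·C_max = 0.44 × 120 × 0.00108 = 0.05702 kg/m.
D = 2.25²/(4π × 49.1 × 0.05702²) = 2.52 m²/day.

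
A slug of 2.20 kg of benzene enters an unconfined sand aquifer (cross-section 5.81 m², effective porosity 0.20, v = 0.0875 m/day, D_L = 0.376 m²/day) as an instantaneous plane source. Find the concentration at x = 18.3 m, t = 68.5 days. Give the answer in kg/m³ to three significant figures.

For an instantaneous plane source, C(x,t) = M/(n_e·A·√(4πDt)) · exp(−(x−vt)²/(4Dt)), with n_e·A the pore (flow) area.
Plume center vt = 0.0875 × 68.5 = 5.99375 m, so the well at 18.3 m is 12.30625 m downgradient of the peak.
√(4πDt) = 17.99 m, giving peak height M/(n_e·A·√(4πDt)) = 2.20/(0.20 × 5.81 × 17.99) = 0.1052 kg/m³.
(x−vt)²/(4Dt) = (12.30625)²/(4 × 0.376 × 68.5) = 1.470; exp(−1.470) = 0.2299.
C = 0.1052 × 0.2299 = 0.0242 kg/m³.

0.0242 kg/m³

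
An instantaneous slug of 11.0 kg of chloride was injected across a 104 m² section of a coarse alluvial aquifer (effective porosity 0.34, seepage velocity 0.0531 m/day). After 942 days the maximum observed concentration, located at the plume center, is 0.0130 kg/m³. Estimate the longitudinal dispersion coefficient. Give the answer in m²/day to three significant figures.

At the plume center C_max = M/(n_e·A·√(4πDt)), so D = M²/(4πt·(n_e·A·C_max)²).
n_e·A·C_max = 0.34 × 104 × 0.0130 = 0.4597 kg/m.
D = 11.0²/(4π × 942 × 0.4597²) = 0.0484 m²/day.

0.0484 m²/day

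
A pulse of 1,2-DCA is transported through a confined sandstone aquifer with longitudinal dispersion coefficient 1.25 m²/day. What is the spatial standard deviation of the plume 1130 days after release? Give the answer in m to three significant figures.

Dispersive spreading gives a Gaussian with σ² = 2Dt; advection only shifts the center.
σ = √(2 × 1.25 × 1130) = 53.2 m.

53.2 m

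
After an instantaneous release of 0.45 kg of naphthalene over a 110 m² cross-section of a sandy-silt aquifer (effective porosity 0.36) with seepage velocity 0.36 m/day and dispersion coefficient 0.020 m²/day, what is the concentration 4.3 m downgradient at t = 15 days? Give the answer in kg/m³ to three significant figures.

For an instantaneous plane source, C(x,t) = M/(n_e·A·√(4πDt)) · exp(−(x−vt)²/(4Dt)), with n_e·A the pore (flow) area.
Plume center vt = 0.36 × 15 = 5.4 m, so the well at 4.3 m is 1.1 m upgradient of the peak.
√(4πDt) = 1.942 m, giving peak height M/(n_e·A·√(4πDt)) = 0.45/(0.36 × 110 × 1.942) = 0.005852 kg/m³.
(x−vt)²/(4Dt) = (-1.1)²/(4 × 0.020 × 15) = 1.008; exp(−1.008) = 0.3649.
C = 0.005852 × 0.3649 = 0.00214 kg/m³.

0.00214 kg/m³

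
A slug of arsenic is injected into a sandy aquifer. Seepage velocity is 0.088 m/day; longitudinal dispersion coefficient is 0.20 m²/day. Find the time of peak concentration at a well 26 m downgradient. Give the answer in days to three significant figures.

271 days

For the 1D instantaneous-source solution, setting ∂C/∂t = 0 at fixed x gives v²t² + 2Dt − x² = 0, so t = (√(D² + v²x²) − D)/v².
√(D² + v²x²) = √(0.20² + 0.088² × 26²) = 2.297; v² = 0.007744.
t = (2.297 − 0.20)/0.007744 = 271 days (vs. the pure-advection estimate x/v = 295 d).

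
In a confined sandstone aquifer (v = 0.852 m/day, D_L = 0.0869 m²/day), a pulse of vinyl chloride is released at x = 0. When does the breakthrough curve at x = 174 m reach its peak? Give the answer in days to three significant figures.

For the 1D instantaneous-source solution, setting ∂C/∂t = 0 at fixed x gives v²t² + 2Dt − x² = 0, so t = (√(D² + v²x²) − D)/v².
√(D² + v²x²) = √(0.0869² + 0.852² × 174²) = 148.2; v² = 0.725904.
t = (148.2 − 0.0869)/0.725904 = 204 days (vs. the pure-advection estimate x/v = 204 d).

204 days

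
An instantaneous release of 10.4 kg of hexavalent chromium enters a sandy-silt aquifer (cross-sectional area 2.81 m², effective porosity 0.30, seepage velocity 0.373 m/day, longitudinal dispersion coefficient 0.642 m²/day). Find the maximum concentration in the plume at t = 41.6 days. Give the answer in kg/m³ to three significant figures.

0.673 kg/m³

The peak of an instantaneous 1D plume sits at x = vt; there the Gaussian factor is 1 and C_max = M/(n_e·A·√(4πDt)), where n_e·A is the pore area the mass is dissolved in.
√(4πDt) = √(4π × 0.642 × 41.6) = 18.32 m, so C_max = 10.4/(0.30 × 2.81 × 18.32) = 0.673 kg/m³.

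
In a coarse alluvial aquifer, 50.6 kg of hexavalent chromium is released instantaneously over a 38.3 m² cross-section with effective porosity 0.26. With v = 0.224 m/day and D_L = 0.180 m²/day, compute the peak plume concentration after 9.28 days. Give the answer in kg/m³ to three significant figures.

The peak of an instantaneous 1D plume sits at x = vt; there the Gaussian factor is 1 and C_max = M/(n_e·A·√(4πDt)), where n_e·A is the pore area the mass is dissolved in.
√(4πDt) = √(4π × 0.180 × 9.28) = 4.582 m, so C_max = 50.6/(0.26 × 38.3 × 4.582) = 1.11 kg/m³.

1.11 kg/m³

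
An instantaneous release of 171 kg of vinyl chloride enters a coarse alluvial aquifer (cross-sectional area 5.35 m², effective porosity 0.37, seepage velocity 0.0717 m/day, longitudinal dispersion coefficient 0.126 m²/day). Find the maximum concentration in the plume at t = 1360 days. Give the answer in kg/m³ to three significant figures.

The peak of an instantaneous 1D plume sits at x = vt; there the Gaussian factor is 1 and C_max = M/(n_e·A·√(4πDt)), where n_e·A is the pore area the mass is dissolved in.
√(4πDt) = √(4π × 0.126 × 1360) = 46.40 m, so C_max = 171/(0.37 × 5.35 × 46.40) = 1.86 kg/m³.

1.86 kg/m³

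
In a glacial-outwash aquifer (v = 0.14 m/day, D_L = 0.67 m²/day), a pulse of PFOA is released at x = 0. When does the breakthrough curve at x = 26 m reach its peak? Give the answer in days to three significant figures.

155 days

For the 1D instantaneous-source solution, setting ∂C/∂t = 0 at fixed x gives v²t² + 2Dt − x² = 0, so t = (√(D² + v²x²) − D)/v².
√(D² + v²x²) = √(0.67² + 0.14² × 26²) = 3.701; v² = 0.0196.
t = (3.701 − 0.67)/0.0196 = 155 days (vs. the pure-advection estimate x/v = 186 d).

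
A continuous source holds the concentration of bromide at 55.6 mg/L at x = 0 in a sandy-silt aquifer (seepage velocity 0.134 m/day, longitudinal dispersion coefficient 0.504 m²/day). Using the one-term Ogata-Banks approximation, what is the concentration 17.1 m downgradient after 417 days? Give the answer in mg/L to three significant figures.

For a continuous step input, C/C₀ ≈ ½·erfc((x−vt)/(2√(Dt))).
vt = 0.134 × 417 = 55.878 m and 2√(Dt) = 2√(0.504 × 417) = 28.99 m.
Argument (x−vt)/(2√(Dt)) = (17.1 − 55.878)/28.99 = -1.338; ½·erfc(-1.338) = 0.9708.
C = 55.6 × 0.9708 = 54.0 mg/L.

54.0 mg/L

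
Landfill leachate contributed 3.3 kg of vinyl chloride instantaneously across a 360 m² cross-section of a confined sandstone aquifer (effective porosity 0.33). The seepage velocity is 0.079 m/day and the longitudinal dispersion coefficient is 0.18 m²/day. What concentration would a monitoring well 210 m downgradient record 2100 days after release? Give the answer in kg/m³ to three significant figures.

0.000111 kg/m³

For an instantaneous plane source, C(x,t) = M/(n_e·A·√(4πDt)) · exp(−(x−vt)²/(4Dt)), with n_e·A the pore (flow) area.
Plume center vt = 0.079 × 2100 = 165.9 m, so the well at 210 m is 44.1 m downgradient of the peak.
√(4πDt) = 68.92 m, giving peak height M/(n_e·A·√(4πDt)) = 3.3/(0.33 × 360 × 68.92) = 0.0004030 kg/m³.
(x−vt)²/(4Dt) = (44.1)²/(4 × 0.18 × 2100) = 1.286; exp(−1.286) = 0.2764.
C = 0.0004030 × 0.2764 = 0.000111 kg/m³.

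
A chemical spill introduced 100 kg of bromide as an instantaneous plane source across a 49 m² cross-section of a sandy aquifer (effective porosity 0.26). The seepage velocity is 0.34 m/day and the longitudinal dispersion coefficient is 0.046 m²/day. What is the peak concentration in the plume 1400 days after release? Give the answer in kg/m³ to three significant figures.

The peak of an instantaneous 1D plume sits at x = vt; there the Gaussian factor is 1 and C_max = M/(n_e·A·√(4πDt)), where n_e·A is the pore area the mass is dissolved in.
√(4πDt) = √(4π × 0.046 × 1400) = 28.45 m, so C_max = 100/(0.26 × 49 × 28.45) = 0.276 kg/m³.

0.276 kg/m³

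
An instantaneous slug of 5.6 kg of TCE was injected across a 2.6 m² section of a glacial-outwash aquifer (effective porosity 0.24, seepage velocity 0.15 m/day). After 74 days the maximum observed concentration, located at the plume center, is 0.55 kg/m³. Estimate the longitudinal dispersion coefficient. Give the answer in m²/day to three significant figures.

At the plume center C_max = M/(n_e·A·√(4πDt)), so D = M²/(4πt·(n_e·A·C_max)²).
n_e·A·C_max = 0.24 × 2.6 × 0.55 = 0.3432 kg/m.
D = 5.6²/(4π × 74 × 0.3432²) = 0.286 m²/day.

0.286 m²/day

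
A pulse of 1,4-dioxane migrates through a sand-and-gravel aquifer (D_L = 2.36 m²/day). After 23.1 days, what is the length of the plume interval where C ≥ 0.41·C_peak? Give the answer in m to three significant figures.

The plume is Gaussian with σ = √(2Dt) = √(2 × 2.36 × 23.1) = 10.44 m.
C/C_peak = exp(−Δx²/(2σ²)) = 0.41 ⇒ Δx = σ·√(−2 ln 0.41) = 10.44 × 1.335 = 13.94 m.
Width = 2Δx = 27.9 m.

27.9 m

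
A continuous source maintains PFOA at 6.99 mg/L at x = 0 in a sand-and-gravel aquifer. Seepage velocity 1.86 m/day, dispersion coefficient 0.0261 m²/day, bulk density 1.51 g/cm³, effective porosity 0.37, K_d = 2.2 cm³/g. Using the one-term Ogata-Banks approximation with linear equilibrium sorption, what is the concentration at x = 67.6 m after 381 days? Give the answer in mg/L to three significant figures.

Retardation factor R = 1 + ρ_b·K_d/n = 1 + 1.51 × 2.2/0.37 = 9.978.
Sorption retards both mechanisms: v_R = v/R = 0.1864 m/day, D_R = D/R = 0.002616 m²/day.
v_R·t = 0.1864 × 381 = 71.0184 m; 2√(D_R t) = 1.997 m; argument = (67.6 − 71.0184)/1.997 = -1.712.
C = C₀ × ½·erfc(-1.712) = 6.99 × 0.9923 = 6.94 mg/L.

6.94 mg/L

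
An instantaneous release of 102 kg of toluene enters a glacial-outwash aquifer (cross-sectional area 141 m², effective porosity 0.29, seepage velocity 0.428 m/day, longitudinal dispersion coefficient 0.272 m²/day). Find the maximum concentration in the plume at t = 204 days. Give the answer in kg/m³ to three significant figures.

The peak of an instantaneous 1D plume sits at x = vt; there the Gaussian factor is 1 and C_max = M/(n_e·A·√(4πDt)), where n_e·A is the pore area the mass is dissolved in.
√(4πDt) = √(4π × 0.272 × 204) = 26.41 m, so C_max = 102/(0.29 × 141 × 26.41) = 0.0945 kg/m³.

0.0945 kg/m³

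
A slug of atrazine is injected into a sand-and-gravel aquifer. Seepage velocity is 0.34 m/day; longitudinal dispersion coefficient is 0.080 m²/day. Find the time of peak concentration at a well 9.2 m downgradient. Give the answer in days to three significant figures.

26.4 days

For the 1D instantaneous-source solution, setting ∂C/∂t = 0 at fixed x gives v²t² + 2Dt − x² = 0, so t = (√(D² + v²x²) − D)/v².
√(D² + v²x²) = √(0.080² + 0.34² × 9.2²) = 3.129; v² = 0.1156.
t = (3.129 − 0.080)/0.1156 = 26.4 days (vs. the pure-advection estimate x/v = 27.1 d).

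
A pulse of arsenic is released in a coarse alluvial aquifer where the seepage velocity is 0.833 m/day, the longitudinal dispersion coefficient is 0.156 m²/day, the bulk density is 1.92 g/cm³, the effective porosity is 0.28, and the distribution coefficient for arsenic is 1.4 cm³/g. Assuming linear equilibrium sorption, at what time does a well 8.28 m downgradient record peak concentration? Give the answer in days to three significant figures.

Retardation factor R = 1 + ρ_b·K_d/n = 1 + 1.92 × 1.4/0.28 = 10.60.
Sorption retards both mechanisms: v_R = v/R = 0.07858 m/day, D_R = D/R = 0.01472 m²/day.
Peak time from v_R²t² + 2D_R t − x² = 0: t = (√(D_R² + v_R²x²) − D_R)/v_R².
√(D_R² + v_R²x²) = √(0.01472² + 0.07858² × 8.28²) = 0.6508; v_R² = 0.006175.
t = (0.6508 − 0.01472)/0.006175 = 103 days.

103 days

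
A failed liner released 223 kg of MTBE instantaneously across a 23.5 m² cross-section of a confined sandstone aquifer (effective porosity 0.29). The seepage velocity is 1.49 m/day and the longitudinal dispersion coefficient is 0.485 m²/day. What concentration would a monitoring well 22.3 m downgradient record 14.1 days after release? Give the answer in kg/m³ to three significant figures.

3.32 kg/m³

For an instantaneous plane source, C(x,t) = M/(n_e·A·√(4πDt)) · exp(−(x−vt)²/(4Dt)), with n_e·A the pore (flow) area.
Plume center vt = 1.49 × 14.1 = 21.009 m, so the well at 22.3 m is 1.291 m downgradient of the peak.
√(4πDt) = 9.270 m, giving peak height M/(n_e·A·√(4πDt)) = 223/(0.29 × 23.5 × 9.270) = 3.530 kg/m³.
(x−vt)²/(4Dt) = (1.291)²/(4 × 0.485 × 14.1) = 0.06093; exp(−0.06093) = 0.9409.
C = 3.530 × 0.9409 = 3.32 kg/m³.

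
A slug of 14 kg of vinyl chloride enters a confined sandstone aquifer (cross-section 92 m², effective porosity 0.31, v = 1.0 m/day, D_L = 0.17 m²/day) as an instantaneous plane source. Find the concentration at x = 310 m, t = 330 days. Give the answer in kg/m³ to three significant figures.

For an instantaneous plane source, C(x,t) = M/(n_e·A·√(4πDt)) · exp(−(x−vt)²/(4Dt)), with n_e·A the pore (flow) area.
Plume center vt = 1.0 × 330 = 330 m, so the well at 310 m is 20 m upgradient of the peak.
√(4πDt) = 26.55 m, giving peak height M/(n_e·A·√(4πDt)) = 14/(0.31 × 92 × 26.55) = 0.01849 kg/m³.
(x−vt)²/(4Dt) = (-20)²/(4 × 0.17 × 330) = 1.783; exp(−1.783) = 0.1681.
C = 0.01849 × 0.1681 = 0.00311 kg/m³.

0.00311 kg/m³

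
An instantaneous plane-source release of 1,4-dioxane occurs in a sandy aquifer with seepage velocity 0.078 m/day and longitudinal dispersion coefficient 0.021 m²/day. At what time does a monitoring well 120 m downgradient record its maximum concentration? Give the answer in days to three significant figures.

For the 1D instantaneous-source solution, setting ∂C/∂t = 0 at fixed x gives v²t² + 2Dt − x² = 0, so t = (√(D² + v²x²) − D)/v².
√(D² + v²x²) = √(0.021² + 0.078² × 120²) = 9.360; v² = 0.006084.
t = (9.360 − 0.021)/0.006084 = 1540 days (vs. the pure-advection estimate x/v = 1540 d).

1540 days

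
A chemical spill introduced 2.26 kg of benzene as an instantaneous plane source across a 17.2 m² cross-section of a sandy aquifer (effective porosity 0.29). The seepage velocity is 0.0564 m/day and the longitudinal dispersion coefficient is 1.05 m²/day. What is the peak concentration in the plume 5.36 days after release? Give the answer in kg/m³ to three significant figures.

0.0539 kg/m³

The peak of an instantaneous 1D plume sits at x = vt; there the Gaussian factor is 1 and C_max = M/(n_e·A·√(4πDt)), where n_e·A is the pore area the mass is dissolved in.
√(4πDt) = √(4π × 1.05 × 5.36) = 8.410 m, so C_max = 2.26/(0.29 × 17.2 × 8.410) = 0.0539 kg/m³.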